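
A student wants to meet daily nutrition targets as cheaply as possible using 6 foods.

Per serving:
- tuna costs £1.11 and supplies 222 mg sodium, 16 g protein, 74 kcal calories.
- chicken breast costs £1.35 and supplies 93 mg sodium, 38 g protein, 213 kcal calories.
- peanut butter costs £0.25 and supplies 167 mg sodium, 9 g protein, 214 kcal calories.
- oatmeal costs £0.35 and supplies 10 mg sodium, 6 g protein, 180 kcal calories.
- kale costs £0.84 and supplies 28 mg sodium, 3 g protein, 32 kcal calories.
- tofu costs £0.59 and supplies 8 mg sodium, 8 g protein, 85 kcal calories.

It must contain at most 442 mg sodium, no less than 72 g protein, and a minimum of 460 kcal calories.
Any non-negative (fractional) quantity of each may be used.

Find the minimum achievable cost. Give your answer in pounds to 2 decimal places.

£2.43

This is a linear program. Let x1 = servings of tuna, x2 = servings of chicken breast, x3 = servings of peanut butter, x4 = servings of oatmeal, x5 = servings of kale, x6 = servings of tofu.
min 1.11x1 + 1.35x2 + 0.25x3 + 0.35x4 + 0.84x5 + 0.59x6 s.t.:
  222x1 + 93x2 + 167x3 + 10x4 + 28x5 + 8x6 ≤ 442   (sodium)
  16x1 + 38x2 + 9x3 + 6x4 + 3x5 + 8x6 ≥ 72   (protein)
  74x1 + 213x2 + 214x3 + 180x4 + 32x5 + 85x6 ≥ 460   (calories)
  x1, x2, x3, x4, x5, x6 ≥ 0.
The minimum-cost mix takes nothing from tuna, oatmeal, kale, tofu — only chicken breast, peanut butter. Binding constraints: sodium and protein.
That vertex is x2 = 1.461, x3 = 1.833.
Hence cost = 1.35·1.461 + 0.25·1.833 = £2.4306.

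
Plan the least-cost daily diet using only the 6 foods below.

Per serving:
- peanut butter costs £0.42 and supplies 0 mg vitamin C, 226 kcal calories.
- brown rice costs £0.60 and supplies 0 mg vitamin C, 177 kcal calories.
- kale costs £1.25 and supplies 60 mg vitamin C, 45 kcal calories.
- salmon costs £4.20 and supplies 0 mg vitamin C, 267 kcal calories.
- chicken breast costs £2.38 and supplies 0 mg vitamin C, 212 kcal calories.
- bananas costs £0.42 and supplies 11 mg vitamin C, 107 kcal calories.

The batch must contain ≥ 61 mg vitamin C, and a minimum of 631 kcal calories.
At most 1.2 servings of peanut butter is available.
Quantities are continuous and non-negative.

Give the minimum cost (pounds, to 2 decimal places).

£2.38

This is a linear program. Let x1 = servings of peanut butter, x2 = servings of brown rice, x3 = servings of kale, x4 = servings of salmon, x5 = servings of chicken breast, x6 = servings of bananas.
Minimize 0.42x1 + 0.6x2 + 1.25x3 + 4.2x4 + 2.38x5 + 0.42x6 with:
  60x3 + 11x6 ≥ 61   (vitamin C)
  226x1 + 177x2 + 45x3 + 267x4 + 212x5 + 107x6 ≥ 631   (calories)
  x1 ≤ 1.2
  x1, x2, x3, x4, x5, x6 ≥ 0.
The cheapest feasible vertex uses only peanut butter, kale, bananas; brown rice, salmon, chicken breast are not used. There the vitamin C, calories, the peanut butter cap constraints are tight.
Optimal quantities: peanut butter = 1.2 servings, kale = 0.4336 servings, bananas = 3.18 servings.
Hence cost = 0.42·1.2 + 1.25·0.4336 + 0.42·3.18 = £2.3816.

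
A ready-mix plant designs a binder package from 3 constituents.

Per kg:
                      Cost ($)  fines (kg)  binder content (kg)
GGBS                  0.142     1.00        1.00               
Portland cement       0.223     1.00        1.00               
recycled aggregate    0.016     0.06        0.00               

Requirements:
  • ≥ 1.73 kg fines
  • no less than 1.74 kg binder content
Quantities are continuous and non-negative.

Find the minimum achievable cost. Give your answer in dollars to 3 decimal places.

Treat it as an LP. Let x1 = kg of GGBS, x2 = kg of Portland cement, x3 = kg of recycled aggregate.
Minimize 0.142x1 + 0.223x2 + 0.016x3 with:
  1x1 + 1x2 + 0.06x3 ≥ 1.73   (fines)
  1x1 + 1x2 ≥ 1.74   (binder content)
  x1, x2, x3 ≥ 0.
The minimum-cost mix takes nothing from Portland cement, recycled aggregate — only GGBS. Binding constraint: binder content.
Solving gives x1 = 1.74.
Cost = 0.142·1.74 = 0.24708.

$0.247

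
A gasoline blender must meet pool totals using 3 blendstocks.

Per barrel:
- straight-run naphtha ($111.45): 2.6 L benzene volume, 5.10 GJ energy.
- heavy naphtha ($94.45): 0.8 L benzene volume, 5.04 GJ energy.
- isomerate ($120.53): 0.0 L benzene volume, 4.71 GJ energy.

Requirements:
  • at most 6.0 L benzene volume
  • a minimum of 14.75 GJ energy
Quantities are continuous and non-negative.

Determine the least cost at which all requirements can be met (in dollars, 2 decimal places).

Set it up as a linear program. Let x1 = barrels of straight-run naphtha, x2 = barrels of heavy naphtha, x3 = barrels of isomerate.
Minimize 111.45x1 + 94.45x2 + 120.53x3 with:
  2.6x1 + 0.8x2 ≤ 6   (benzene volume)
  5.1x1 + 5.04x2 + 4.71x3 ≥ 14.75   (energy)
  x1, x2, x3 ≥ 0.
At the optimum only heavy naphtha is positive (straight-run naphtha, isomerate = 0). The energy requirement is met with equality.
Solving gives x2 = 2.9266.
Objective = 94.45·2.9266 = 276.4174.

$276.42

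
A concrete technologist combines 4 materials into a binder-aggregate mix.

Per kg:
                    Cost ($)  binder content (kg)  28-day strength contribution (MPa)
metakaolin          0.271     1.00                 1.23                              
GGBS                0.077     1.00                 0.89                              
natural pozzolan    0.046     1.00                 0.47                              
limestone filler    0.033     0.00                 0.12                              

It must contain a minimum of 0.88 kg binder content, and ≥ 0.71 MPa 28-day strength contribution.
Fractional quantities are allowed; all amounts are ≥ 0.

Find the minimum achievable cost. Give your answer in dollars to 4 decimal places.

This is a linear program. Let x1 = kg of metakaolin, x2 = kg of GGBS, x3 = kg of natural pozzolan, x4 = kg of limestone filler.
Minimize 0.271x1 + 0.077x2 + 0.046x3 + 0.033x4 with:
  1x1 + 1x2 + 1x3 ≥ 0.88   (binder content)
  1.23x1 + 0.89x2 + 0.47x3 + 0.12x4 ≥ 0.71   (28-day strength contribution)
  x1, x2, x3, x4 ≥ 0.
The minimum-cost mix takes nothing from metakaolin, limestone filler — only GGBS, natural pozzolan. There the binder content and 28-day strength contribution constraints are tight.
So GGBS = 0.7057 kg, natural pozzolan = 0.1743 kg.
Hence cost = 0.077·0.7057 + 0.046·0.1743 = $0.062357.

$0.0624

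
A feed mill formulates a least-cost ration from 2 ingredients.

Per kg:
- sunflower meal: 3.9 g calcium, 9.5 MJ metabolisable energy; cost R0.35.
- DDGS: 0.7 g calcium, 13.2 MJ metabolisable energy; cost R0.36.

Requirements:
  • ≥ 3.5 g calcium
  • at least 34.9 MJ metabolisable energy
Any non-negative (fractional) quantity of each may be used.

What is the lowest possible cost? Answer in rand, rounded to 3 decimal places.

This is a linear program. Let x1 = kg of sunflower meal, x2 = kg of DDGS.
Minimise 0.35x1 + 0.36x2 with:
  3.9x1 + 0.7x2 ≥ 3.5   (calcium)
  9.5x1 + 13.2x2 ≥ 34.9   (metabolisable energy)
  x1, x2 ≥ 0.
Both inputs are positive at the optimum. Binding constraints: calcium and metabolisable energy.
Optimal quantities: sunflower meal = 0.4856 kg, DDGS = 2.294 kg.
Hence cost = 0.35·0.4856 + 0.36·2.294 = R0.99580.

R0.996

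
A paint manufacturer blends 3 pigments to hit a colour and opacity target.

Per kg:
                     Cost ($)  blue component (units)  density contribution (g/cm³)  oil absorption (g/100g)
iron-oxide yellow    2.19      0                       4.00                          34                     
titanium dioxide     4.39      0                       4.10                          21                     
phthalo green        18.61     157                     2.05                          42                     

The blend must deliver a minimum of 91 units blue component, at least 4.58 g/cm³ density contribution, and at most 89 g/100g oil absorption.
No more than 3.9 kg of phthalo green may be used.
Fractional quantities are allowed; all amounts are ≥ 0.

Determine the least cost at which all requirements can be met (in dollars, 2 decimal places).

Let x1 = kg of iron-oxide yellow, x2 = kg of titanium dioxide, x3 = kg of phthalo green.
min 2.19x1 + 4.39x2 + 18.61x3 with:
  157x3 ≥ 91   (blue component)
  4x1 + 4.1x2 + 2.05x3 ≥ 4.58   (density contribution)
  34x1 + 21x2 + 42x3 ≤ 89   (oil absorption)
  x3 ≤ 3.9
  x1, x2, x3 ≥ 0.
The minimum-cost mix takes nothing from titanium dioxide — only iron-oxide yellow, phthalo green. There the blue component and density contribution constraints are tight.
Optimal quantities: iron-oxide yellow = 0.8479 kg, phthalo green = 0.5796 kg.
Hence cost = 2.19·0.8479 + 18.61·0.5796 = $12.6433.

$12.64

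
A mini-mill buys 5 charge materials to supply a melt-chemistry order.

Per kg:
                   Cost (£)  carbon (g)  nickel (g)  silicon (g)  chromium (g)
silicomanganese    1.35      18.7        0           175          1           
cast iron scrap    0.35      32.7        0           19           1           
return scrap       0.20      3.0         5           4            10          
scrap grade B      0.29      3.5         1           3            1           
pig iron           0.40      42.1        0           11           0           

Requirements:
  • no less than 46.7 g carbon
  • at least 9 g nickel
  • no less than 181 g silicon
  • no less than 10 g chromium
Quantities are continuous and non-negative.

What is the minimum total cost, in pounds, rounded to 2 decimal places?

Let x1 = kg of silicomanganese, x2 = kg of cast iron scrap, x3 = kg of return scrap, x4 = kg of scrap grade B, x5 = kg of pig iron.
Minimise 1.35x1 + 0.35x2 + 0.2x3 + 0.29x4 + 0.4x5 subject to:
  18.7x1 + 32.7x2 + 3x3 + 3.5x4 + 42.1x5 ≥ 46.7   (carbon)
  5x3 + 1x4 ≥ 9   (nickel)
  175x1 + 19x2 + 4x3 + 3x4 + 11x5 ≥ 181   (silicon)
  1x1 + 1x2 + 10x3 + 1x4 ≥ 10   (chromium)
  x1, x2, x3, x4, x5 ≥ 0.
The cheapest feasible vertex uses only silicomanganese, cast iron scrap, return scrap; scrap grade B, pig iron are not used. Binding constraints: carbon, nickel, silicon.
So silicomanganese = 0.9127 kg, cast iron scrap = 0.7411 kg, return scrap = 1.8 kg.
Objective = 1.35·0.9127 + 0.35·0.7411 + 0.2·1.8 = 1.8515.

£1.85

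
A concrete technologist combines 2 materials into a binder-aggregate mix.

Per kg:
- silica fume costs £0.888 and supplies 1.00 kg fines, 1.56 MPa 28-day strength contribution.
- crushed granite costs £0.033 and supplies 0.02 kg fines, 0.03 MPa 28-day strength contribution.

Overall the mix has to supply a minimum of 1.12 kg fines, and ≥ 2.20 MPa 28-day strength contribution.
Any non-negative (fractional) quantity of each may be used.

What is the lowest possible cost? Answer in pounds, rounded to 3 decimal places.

This is a linear program. Let x1 = kg of silica fume, x2 = kg of crushed granite.
Minimize 0.888x1 + 0.033x2 s.t.:
  1x1 + 0.02x2 ≥ 1.12   (fines)
  1.56x1 + 0.03x2 ≥ 2.2   (28-day strength contribution)
  x1, x2 ≥ 0.
The cheapest feasible vertex uses only silica fume; crushed granite is not used. There the 28-day strength contribution constraint is tight.
So silica fume = 1.41 kg.
Hence cost = 0.888·1.41 = £1.25208.

£1.252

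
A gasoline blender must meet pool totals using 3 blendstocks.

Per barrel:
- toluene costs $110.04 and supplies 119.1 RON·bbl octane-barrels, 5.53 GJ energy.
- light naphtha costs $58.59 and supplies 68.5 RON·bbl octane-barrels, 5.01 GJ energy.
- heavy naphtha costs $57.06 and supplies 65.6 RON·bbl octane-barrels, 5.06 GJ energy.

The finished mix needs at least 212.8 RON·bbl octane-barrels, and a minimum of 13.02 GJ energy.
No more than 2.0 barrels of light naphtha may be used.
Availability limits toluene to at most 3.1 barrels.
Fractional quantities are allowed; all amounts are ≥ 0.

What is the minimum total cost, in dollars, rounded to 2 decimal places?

$183.11

Let x1 = barrels of toluene, x2 = barrels of light naphtha, x3 = barrels of heavy naphtha.
Minimize 110.04x1 + 58.59x2 + 57.06x3 subject to:
  119.1x1 + 68.5x2 + 65.6x3 ≥ 212.8   (octane-barrels)
  5.53x1 + 5.01x2 + 5.06x3 ≥ 13.02   (energy)
  x2 ≤ 2
  x1 ≤ 3.1
  x1, x2, x3 ≥ 0.
The minimum-cost mix takes nothing from toluene — only light naphtha, heavy naphtha. The octane-barrels and the light naphtha cap requirements are met with equality.
So light naphtha = 2 barrels, heavy naphtha = 1.1555 barrels.
Objective = 58.59·2 + 57.06·1.1555 = 183.1128.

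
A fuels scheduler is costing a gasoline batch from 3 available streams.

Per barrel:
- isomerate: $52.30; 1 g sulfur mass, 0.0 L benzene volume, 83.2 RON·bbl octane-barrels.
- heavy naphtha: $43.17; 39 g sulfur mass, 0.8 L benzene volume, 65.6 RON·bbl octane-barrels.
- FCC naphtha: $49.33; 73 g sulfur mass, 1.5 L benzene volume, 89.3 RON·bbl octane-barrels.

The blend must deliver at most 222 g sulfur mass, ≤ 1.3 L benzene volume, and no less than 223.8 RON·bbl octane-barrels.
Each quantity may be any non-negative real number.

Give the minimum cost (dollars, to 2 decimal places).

Let x1 = barrels of isomerate, x2 = barrels of heavy naphtha, x3 = barrels of FCC naphtha.
min 52.3x1 + 43.17x2 + 49.33x3 with:
  1x1 + 39x2 + 73x3 ≤ 222   (sulfur mass)
  0.8x2 + 1.5x3 ≤ 1.3   (benzene volume)
  83.2x1 + 65.6x2 + 89.3x3 ≥ 223.8   (octane-barrels)
  x1, x2, x3 ≥ 0.
The minimum-cost mix takes nothing from heavy naphtha — only isomerate, FCC naphtha. The benzene volume and octane-barrels requirements are met with equality.
So isomerate = 1.7597 barrels, FCC naphtha = 0.866667 barrels.
Cost = 52.3·1.7597 + 49.33·0.866667 = 134.78499.

$134.78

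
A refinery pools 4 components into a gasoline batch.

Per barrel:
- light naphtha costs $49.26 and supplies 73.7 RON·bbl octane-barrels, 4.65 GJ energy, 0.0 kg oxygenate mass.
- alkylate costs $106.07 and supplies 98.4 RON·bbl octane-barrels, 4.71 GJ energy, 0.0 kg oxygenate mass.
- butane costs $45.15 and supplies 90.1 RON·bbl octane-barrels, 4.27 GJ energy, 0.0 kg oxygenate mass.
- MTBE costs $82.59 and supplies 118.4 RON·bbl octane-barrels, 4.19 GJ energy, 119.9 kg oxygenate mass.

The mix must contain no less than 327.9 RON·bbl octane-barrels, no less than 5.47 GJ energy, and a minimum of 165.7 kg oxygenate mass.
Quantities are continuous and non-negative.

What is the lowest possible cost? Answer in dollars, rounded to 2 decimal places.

Set it up as a linear program. Let x1 = barrels of light naphtha, x2 = barrels of alkylate, x3 = barrels of butane, x4 = barrels of MTBE.
Minimize 49.26x1 + 106.07x2 + 45.15x3 + 82.59x4 s.t.:
  73.7x1 + 98.4x2 + 90.1x3 + 118.4x4 ≥ 327.9   (octane-barrels)
  4.65x1 + 4.71x2 + 4.27x3 + 4.19x4 ≥ 5.47   (energy)
  119.9x4 ≥ 165.7   (oxygenate mass)
  x1, x2, x3, x4 ≥ 0.
The optimal basis is {butane, MTBE}; light naphtha, alkylate drop out. There the octane-barrels and oxygenate mass constraints are tight.
Optimal quantities: butane = 1.8232 barrels, MTBE = 1.382 barrels.
Hence cost = 45.15·1.8232 + 82.59·1.382 = $196.4569.

$196.46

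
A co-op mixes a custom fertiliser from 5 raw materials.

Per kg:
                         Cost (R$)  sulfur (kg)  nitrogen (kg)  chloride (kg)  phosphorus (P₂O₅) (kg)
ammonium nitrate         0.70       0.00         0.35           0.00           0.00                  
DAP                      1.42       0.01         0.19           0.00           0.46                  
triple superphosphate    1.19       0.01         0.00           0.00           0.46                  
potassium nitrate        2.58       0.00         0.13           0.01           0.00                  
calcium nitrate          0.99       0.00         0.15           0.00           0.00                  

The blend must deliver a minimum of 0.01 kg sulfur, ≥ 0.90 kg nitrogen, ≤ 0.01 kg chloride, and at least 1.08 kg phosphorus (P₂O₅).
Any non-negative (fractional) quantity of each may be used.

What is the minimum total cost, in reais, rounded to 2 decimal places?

R$4.24

Let x1 = kg of ammonium nitrate, x2 = kg of DAP, x3 = kg of triple superphosphate, x4 = kg of potassium nitrate, x5 = kg of calcium nitrate.
Minimize 0.7x1 + 1.42x2 + 1.19x3 + 2.58x4 + 0.99x5 subject to:
  0.01x2 + 0.01x3 ≥ 0.01   (sulfur)
  0.35x1 + 0.19x2 + 0.13x4 + 0.15x5 ≥ 0.9   (nitrogen)
  0.01x4 ≤ 0.01   (chloride)
  0.46x2 + 0.46x3 ≥ 1.08   (phosphorus (P₂O₅))
  x1, x2, x3, x4, x5 ≥ 0.
The minimum-cost mix takes nothing from triple superphosphate, potassium nitrate, calcium nitrate — only ammonium nitrate, DAP. The nitrogen and phosphorus (P₂O₅) requirements are met with equality.
So ammonium nitrate = 1.297 kg, DAP = 2.348 kg.
Hence cost = 0.7·1.297 + 1.42·2.348 = R$4.2421.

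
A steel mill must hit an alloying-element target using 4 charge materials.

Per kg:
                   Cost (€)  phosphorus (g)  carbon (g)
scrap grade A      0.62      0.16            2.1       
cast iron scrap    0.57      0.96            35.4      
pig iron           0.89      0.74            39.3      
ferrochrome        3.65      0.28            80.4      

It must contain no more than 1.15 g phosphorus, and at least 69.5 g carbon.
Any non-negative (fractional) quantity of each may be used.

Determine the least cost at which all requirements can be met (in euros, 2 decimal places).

Let x1 = kg of scrap grade A, x2 = kg of cast iron scrap, x3 = kg of pig iron, x4 = kg of ferrochrome.
Minimise 0.62x1 + 0.57x2 + 0.89x3 + 3.65x4 s.t.:
  0.16x1 + 0.96x2 + 0.74x3 + 0.28x4 ≤ 1.15   (phosphorus)
  2.1x1 + 35.4x2 + 39.3x3 + 80.4x4 ≥ 69.5   (carbon)
  x1, x2, x3, x4 ≥ 0.
At the optimum only pig iron, ferrochrome are positive (scrap grade A, cast iron scrap = 0). The phosphorus and carbon requirements are met with equality.
Solving gives x3 = 1.505, x4 = 0.1286.
Objective = 0.89·1.505 + 3.65·0.1286 = 1.8088.

€1.81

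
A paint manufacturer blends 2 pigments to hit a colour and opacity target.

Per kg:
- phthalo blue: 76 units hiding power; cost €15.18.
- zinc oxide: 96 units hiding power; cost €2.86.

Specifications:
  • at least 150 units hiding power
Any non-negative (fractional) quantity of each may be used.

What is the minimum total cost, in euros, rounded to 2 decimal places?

€4.47

Set it up as a linear program. Let x1 = kg of phthalo blue, x2 = kg of zinc oxide.
min 15.18x1 + 2.86x2 with:
  76x1 + 96x2 ≥ 150   (hiding power)
  x1, x2 ≥ 0.
At the optimum only zinc oxide is positive (phthalo blue = 0). There the hiding power constraint is tight.
Optimal quantities: zinc oxide = 1.562 kg.
Total cost: 2.86·1.562 = 4.4673.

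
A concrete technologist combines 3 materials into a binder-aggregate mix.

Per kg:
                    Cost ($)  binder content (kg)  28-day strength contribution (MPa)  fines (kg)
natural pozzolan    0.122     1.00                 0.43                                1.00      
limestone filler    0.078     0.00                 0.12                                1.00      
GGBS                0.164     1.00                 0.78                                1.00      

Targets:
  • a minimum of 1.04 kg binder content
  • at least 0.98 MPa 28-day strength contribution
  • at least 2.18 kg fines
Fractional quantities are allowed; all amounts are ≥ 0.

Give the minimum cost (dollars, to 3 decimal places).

Let x1 = kg of natural pozzolan, x2 = kg of limestone filler, x3 = kg of GGBS.
min 0.122x1 + 0.078x2 + 0.164x3 subject to:
  1x1 + 1x3 ≥ 1.04   (binder content)
  0.43x1 + 0.12x2 + 0.78x3 ≥ 0.98   (28-day strength contribution)
  1x1 + 1x2 + 1x3 ≥ 2.18   (fines)
  x1, x2, x3 ≥ 0.
The optimal basis is {limestone filler, GGBS}; natural pozzolan drops out. There the 28-day strength contribution and fines constraints are tight.
Solving gives x2 = 1.092, x3 = 1.088.
Objective = 0.078·1.092 + 0.164·1.088 = 0.26361.

$0.264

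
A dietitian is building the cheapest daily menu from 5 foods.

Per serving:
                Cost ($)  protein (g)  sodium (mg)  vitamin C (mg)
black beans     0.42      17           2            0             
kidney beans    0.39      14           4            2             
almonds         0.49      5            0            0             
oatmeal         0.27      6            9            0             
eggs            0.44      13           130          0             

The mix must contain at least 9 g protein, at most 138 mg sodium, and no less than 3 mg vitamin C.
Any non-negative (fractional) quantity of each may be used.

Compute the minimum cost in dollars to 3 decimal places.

Set it up as a linear program. Let x1 = servings of black beans, x2 = servings of kidney beans, x3 = servings of almonds, x4 = servings of oatmeal, x5 = servings of eggs.
min 0.42x1 + 0.39x2 + 0.49x3 + 0.27x4 + 0.44x5 with:
  17x1 + 14x2 + 5x3 + 6x4 + 13x5 ≥ 9   (protein)
  2x1 + 4x2 + 9x4 + 130x5 ≤ 138   (sodium)
  2x2 ≥ 3   (vitamin C)
  x1, x2, x3, x4, x5 ≥ 0.
The cheapest feasible vertex uses only kidney beans; black beans, almonds, oatmeal, eggs are not used. Binding constraint: vitamin C.
That vertex is x2 = 1.5.
Hence cost = 0.39·1.5 = $0.58500.

$0.585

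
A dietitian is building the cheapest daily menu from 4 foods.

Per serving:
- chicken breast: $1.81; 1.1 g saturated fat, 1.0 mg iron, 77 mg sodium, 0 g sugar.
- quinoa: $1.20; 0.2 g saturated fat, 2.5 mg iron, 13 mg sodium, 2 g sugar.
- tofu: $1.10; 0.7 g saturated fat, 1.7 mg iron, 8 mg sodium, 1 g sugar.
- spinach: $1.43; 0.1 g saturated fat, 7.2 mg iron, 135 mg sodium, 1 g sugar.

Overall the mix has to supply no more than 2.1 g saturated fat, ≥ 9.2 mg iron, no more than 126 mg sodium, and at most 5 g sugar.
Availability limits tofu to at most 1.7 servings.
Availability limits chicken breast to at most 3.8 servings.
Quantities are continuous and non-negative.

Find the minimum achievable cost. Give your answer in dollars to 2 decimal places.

Treat it as an LP. Let x1 = servings of chicken breast, x2 = servings of quinoa, x3 = servings of tofu, x4 = servings of spinach.
Minimize 1.81x1 + 1.2x2 + 1.1x3 + 1.43x4 s.t.:
  1.1x1 + 0.2x2 + 0.7x3 + 0.1x4 ≤ 2.1   (saturated fat)
  1x1 + 2.5x2 + 1.7x3 + 7.2x4 ≥ 9.2   (iron)
  77x1 + 13x2 + 8x3 + 135x4 ≤ 126   (sodium)
  2x2 + 1x3 + 1x4 ≤ 5   (sugar)
  x3 ≤ 1.7
  x1 ≤ 3.8
  x1, x2, x3, x4 ≥ 0.
At the optimum only quinoa, spinach are positive (chicken breast, tofu = 0). The iron and sodium requirements are met with equality.
So quinoa = 1.373 servings, spinach = 0.8011 servings.
Cost = 1.2·1.373 + 1.43·0.8011 = 2.7932.

$2.79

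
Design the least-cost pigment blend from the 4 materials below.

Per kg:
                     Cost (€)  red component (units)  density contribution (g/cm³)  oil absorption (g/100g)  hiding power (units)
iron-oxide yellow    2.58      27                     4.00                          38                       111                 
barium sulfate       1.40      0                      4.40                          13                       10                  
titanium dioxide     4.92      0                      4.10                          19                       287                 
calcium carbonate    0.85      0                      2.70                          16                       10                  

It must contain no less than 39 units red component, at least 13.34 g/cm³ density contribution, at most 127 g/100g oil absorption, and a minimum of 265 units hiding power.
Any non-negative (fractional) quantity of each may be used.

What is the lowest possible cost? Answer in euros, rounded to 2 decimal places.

€7.13

This is a linear program. Let x1 = kg of iron-oxide yellow, x2 = kg of barium sulfate, x3 = kg of titanium dioxide, x4 = kg of calcium carbonate.
min 2.58x1 + 1.4x2 + 4.92x3 + 0.85x4 subject to:
  27x1 ≥ 39   (red component)
  4x1 + 4.4x2 + 4.1x3 + 2.7x4 ≥ 13.34   (density contribution)
  38x1 + 13x2 + 19x3 + 16x4 ≤ 127   (oil absorption)
  111x1 + 10x2 + 287x3 + 10x4 ≥ 265   (hiding power)
  x1, x2, x3, x4 ≥ 0.
The optimal basis is {iron-oxide yellow, titanium dioxide, calcium carbonate}; barium sulfate drops out. The red component, density contribution, hiding power requirements are met with equality.
Solving gives x1 = 1.444, x3 = 0.282, x4 = 2.373.
Hence cost = 2.58·1.444 + 4.92·0.282 + 0.85·2.373 = €7.1300.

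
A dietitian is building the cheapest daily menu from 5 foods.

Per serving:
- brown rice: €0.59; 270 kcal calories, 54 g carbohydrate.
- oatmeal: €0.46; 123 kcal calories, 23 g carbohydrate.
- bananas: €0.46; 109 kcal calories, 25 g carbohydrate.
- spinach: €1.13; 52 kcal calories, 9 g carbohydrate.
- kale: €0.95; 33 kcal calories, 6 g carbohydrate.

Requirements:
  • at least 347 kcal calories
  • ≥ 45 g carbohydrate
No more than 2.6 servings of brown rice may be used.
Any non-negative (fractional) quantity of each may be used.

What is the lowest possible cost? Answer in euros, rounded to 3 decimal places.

€0.758

Let x1 = servings of brown rice, x2 = servings of oatmeal, x3 = servings of bananas, x4 = servings of spinach, x5 = servings of kale.
Minimize 0.59x1 + 0.46x2 + 0.46x3 + 1.13x4 + 0.95x5 with:
  270x1 + 123x2 + 109x3 + 52x4 + 33x5 ≥ 347   (calories)
  54x1 + 23x2 + 25x3 + 9x4 + 6x5 ≥ 45   (carbohydrate)
  x1 ≤ 2.6
  x1, x2, x3, x4, x5 ≥ 0.
The cheapest feasible vertex uses only brown rice; oatmeal, bananas, spinach, kale are not used. There the calories constraint is tight.
Solving gives x1 = 1.285.
Total cost: 0.59·1.285 = 0.75815.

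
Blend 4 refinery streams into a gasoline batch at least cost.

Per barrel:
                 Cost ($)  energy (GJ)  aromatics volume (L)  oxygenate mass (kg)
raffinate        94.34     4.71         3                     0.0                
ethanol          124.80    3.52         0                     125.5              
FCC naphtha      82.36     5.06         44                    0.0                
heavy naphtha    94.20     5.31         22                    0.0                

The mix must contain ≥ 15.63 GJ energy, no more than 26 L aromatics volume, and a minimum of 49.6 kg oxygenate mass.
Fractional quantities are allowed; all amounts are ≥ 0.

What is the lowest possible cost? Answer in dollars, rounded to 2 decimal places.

$323.47

Set it up as a linear program. Let x1 = barrels of raffinate, x2 = barrels of ethanol, x3 = barrels of FCC naphtha, x4 = barrels of heavy naphtha.
Minimise 94.34x1 + 124.8x2 + 82.36x3 + 94.2x4 with:
  4.71x1 + 3.52x2 + 5.06x3 + 5.31x4 ≥ 15.63   (energy)
  3x1 + 44x3 + 22x4 ≤ 26   (aromatics volume)
  125.5x2 ≥ 49.6   (oxygenate mass)
  x1, x2, x3, x4 ≥ 0.
The optimal basis is {raffinate, ethanol, heavy naphtha}; FCC naphtha drops out. The energy, aromatics volume, oxygenate mass requirements are met with equality.
So raffinate = 1.9979 barrels, ethanol = 0.39522 barrels, heavy naphtha = 0.90938 barrels.
Total cost: 94.34·1.9979 + 124.8·0.39522 + 94.2·0.90938 = 323.4689.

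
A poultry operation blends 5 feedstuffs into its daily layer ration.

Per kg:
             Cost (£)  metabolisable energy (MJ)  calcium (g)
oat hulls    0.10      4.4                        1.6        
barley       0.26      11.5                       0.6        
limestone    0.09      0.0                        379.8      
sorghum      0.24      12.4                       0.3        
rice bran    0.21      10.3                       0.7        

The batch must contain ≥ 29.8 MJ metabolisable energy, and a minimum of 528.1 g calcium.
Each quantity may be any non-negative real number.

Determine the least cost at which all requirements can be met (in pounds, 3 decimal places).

£0.702

Set it up as a linear program. Let x1 = kg of oat hulls, x2 = kg of barley, x3 = kg of limestone, x4 = kg of sorghum, x5 = kg of rice bran.
min 0.1x1 + 0.26x2 + 0.09x3 + 0.24x4 + 0.21x5 subject to:
  4.4x1 + 11.5x2 + 12.4x4 + 10.3x5 ≥ 29.8   (metabolisable energy)
  1.6x1 + 0.6x2 + 379.8x3 + 0.3x4 + 0.7x5 ≥ 528.1   (calcium)
  x1, x2, x3, x4, x5 ≥ 0.
The cheapest feasible vertex uses only limestone, sorghum; oat hulls, barley, rice bran are not used. The metabolisable energy and calcium requirements are met with equality.
Solving gives x3 = 1.389, x4 = 2.403.
Objective = 0.09·1.389 + 0.24·2.403 = 0.70173.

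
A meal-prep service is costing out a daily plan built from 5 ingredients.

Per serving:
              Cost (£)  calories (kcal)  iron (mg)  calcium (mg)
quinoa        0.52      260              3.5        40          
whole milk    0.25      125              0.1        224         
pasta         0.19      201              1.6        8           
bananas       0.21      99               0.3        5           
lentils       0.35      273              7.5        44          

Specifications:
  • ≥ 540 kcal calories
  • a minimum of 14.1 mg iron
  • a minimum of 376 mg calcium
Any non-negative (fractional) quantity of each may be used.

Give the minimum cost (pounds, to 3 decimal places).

£0.980

Treat it as an LP. Let x1 = servings of quinoa, x2 = servings of whole milk, x3 = servings of pasta, x4 = servings of bananas, x5 = servings of lentils.
Minimize 0.52x1 + 0.25x2 + 0.19x3 + 0.21x4 + 0.35x5 s.t.:
  260x1 + 125x2 + 201x3 + 99x4 + 273x5 ≥ 540   (calories)
  3.5x1 + 0.1x2 + 1.6x3 + 0.3x4 + 7.5x5 ≥ 14.1   (iron)
  40x1 + 224x2 + 8x3 + 5x4 + 44x5 ≥ 376   (calcium)
  x1, x2, x3, x4, x5 ≥ 0.
The cheapest feasible vertex uses only whole milk, lentils; quinoa, pasta, bananas are not used. The iron and calcium requirements are met with equality.
That vertex is x2 = 1.313, x5 = 1.862.
Objective = 0.25·1.313 + 0.35·1.862 = 0.97995.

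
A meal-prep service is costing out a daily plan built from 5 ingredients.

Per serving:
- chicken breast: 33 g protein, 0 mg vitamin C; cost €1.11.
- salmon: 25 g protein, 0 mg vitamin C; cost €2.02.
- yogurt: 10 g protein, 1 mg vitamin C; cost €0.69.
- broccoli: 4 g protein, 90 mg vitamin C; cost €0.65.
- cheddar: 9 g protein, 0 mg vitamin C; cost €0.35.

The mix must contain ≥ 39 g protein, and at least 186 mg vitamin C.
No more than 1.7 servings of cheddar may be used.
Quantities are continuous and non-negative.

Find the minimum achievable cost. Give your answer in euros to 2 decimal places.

€2.38

Treat it as an LP. Let x1 = servings of chicken breast, x2 = servings of salmon, x3 = servings of yogurt, x4 = servings of broccoli, x5 = servings of cheddar.
Minimize 1.11x1 + 2.02x2 + 0.69x3 + 0.65x4 + 0.35x5 s.t.:
  33x1 + 25x2 + 10x3 + 4x4 + 9x5 ≥ 39   (protein)
  1x3 + 90x4 ≥ 186   (vitamin C)
  x5 ≤ 1.7
  x1, x2, x3, x4, x5 ≥ 0.
At the optimum only chicken breast, broccoli are positive (salmon, yogurt, cheddar = 0). There the protein and vitamin C constraints are tight.
That vertex is x1 = 0.9313, x4 = 2.067.
Hence cost = 1.11·0.9313 + 0.65·2.067 = €2.3773.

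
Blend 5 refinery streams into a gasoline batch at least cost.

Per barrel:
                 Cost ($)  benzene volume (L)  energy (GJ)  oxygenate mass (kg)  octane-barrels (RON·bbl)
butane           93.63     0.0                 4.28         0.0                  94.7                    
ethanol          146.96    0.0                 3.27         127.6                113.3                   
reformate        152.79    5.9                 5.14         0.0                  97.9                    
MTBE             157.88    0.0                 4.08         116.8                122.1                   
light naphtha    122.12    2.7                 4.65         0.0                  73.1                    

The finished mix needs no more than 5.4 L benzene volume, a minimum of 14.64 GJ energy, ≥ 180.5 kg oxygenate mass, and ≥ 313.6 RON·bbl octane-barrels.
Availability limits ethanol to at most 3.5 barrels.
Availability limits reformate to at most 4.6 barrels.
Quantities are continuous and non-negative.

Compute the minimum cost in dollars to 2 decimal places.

Let x1 = barrels of butane, x2 = barrels of ethanol, x3 = barrels of reformate, x4 = barrels of MTBE, x5 = barrels of light naphtha.
min 93.63x1 + 146.96x2 + 152.79x3 + 157.88x4 + 122.12x5 subject to:
  5.9x3 + 2.7x5 ≤ 5.4   (benzene volume)
  4.28x1 + 3.27x2 + 5.14x3 + 4.08x4 + 4.65x5 ≥ 14.64   (energy)
  127.6x2 + 116.8x4 ≥ 180.5   (oxygenate mass)
  94.7x1 + 113.3x2 + 97.9x3 + 122.1x4 + 73.1x5 ≥ 313.6   (octane-barrels)
  x2 ≤ 3.5
  x3 ≤ 4.6
  x1, x2, x3, x4, x5 ≥ 0.
At the optimum only butane, MTBE are positive (ethanol, reformate, light naphtha = 0). There the energy and oxygenate mass constraints are tight.
Optimal quantities: butane = 1.9474 barrels, MTBE = 1.5454 barrels.
Cost = 93.63·1.9474 + 157.88·1.5454 = 426.3228.

$426.32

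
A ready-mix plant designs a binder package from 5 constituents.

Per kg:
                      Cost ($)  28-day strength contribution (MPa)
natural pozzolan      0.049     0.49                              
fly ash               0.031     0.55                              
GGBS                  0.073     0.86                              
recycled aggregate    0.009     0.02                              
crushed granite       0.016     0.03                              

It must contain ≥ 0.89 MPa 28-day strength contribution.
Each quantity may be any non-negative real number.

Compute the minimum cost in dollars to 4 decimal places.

$0.0502

Let x1 = kg of natural pozzolan, x2 = kg of fly ash, x3 = kg of GGBS, x4 = kg of recycled aggregate, x5 = kg of crushed granite.
min 0.049x1 + 0.031x2 + 0.073x3 + 0.009x4 + 0.016x5 s.t.:
  0.49x1 + 0.55x2 + 0.86x3 + 0.02x4 + 0.03x5 ≥ 0.89   (28-day strength contribution)
  x1, x2, x3, x4, x5 ≥ 0.
The cheapest feasible vertex uses only fly ash; natural pozzolan, GGBS, recycled aggregate, crushed granite are not used. There the 28-day strength contribution constraint is tight.
So fly ash = 1.618 kg.
Hence cost = 0.031·1.618 = $0.050158.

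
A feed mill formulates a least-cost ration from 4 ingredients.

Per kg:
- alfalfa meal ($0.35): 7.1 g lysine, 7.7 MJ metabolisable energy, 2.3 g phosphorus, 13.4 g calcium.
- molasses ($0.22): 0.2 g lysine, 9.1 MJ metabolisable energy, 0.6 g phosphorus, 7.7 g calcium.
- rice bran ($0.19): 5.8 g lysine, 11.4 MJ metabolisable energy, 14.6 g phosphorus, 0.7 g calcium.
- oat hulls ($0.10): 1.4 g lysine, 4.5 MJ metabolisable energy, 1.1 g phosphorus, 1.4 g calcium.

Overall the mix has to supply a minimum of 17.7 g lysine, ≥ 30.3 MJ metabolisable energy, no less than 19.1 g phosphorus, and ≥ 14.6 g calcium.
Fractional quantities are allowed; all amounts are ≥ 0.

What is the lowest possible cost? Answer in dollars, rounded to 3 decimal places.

This is a linear program. Let x1 = kg of alfalfa meal, x2 = kg of molasses, x3 = kg of rice bran, x4 = kg of oat hulls.
min 0.35x1 + 0.22x2 + 0.19x3 + 0.1x4 subject to:
  7.1x1 + 0.2x2 + 5.8x3 + 1.4x4 ≥ 17.7   (lysine)
  7.7x1 + 9.1x2 + 11.4x3 + 4.5x4 ≥ 30.3   (metabolisable energy)
  2.3x1 + 0.6x2 + 14.6x3 + 1.1x4 ≥ 19.1   (phosphorus)
  13.4x1 + 7.7x2 + 0.7x3 + 1.4x4 ≥ 14.6   (calcium)
  x1, x2, x3, x4 ≥ 0.
The optimal basis is {alfalfa meal, molasses, rice bran}; oat hulls drops out. Binding constraints: lysine, metabolisable energy, calcium.
That vertex is x1 = 0.9094, x2 = 0.1377, x3 = 1.934.
Total cost: 0.35·0.9094 + 0.22·0.1377 + 0.19·1.934 = 0.71604.

$0.716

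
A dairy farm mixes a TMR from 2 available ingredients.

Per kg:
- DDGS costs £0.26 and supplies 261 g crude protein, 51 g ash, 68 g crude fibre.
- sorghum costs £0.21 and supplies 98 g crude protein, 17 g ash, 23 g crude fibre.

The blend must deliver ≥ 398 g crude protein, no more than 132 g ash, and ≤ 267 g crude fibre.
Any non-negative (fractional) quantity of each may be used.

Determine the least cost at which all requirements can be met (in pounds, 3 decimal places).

Let x1 = kg of DDGS, x2 = kg of sorghum.
min 0.26x1 + 0.21x2 with:
  261x1 + 98x2 ≥ 398   (crude protein)
  51x1 + 17x2 ≤ 132   (ash)
  68x1 + 23x2 ≤ 267   (crude fibre)
  x1, x2 ≥ 0.
The minimum-cost mix takes nothing from sorghum — only DDGS. Binding constraint: crude protein.
That vertex is x1 = 1.5249.
Cost = 0.26·1.5249 = 0.39647.

£0.396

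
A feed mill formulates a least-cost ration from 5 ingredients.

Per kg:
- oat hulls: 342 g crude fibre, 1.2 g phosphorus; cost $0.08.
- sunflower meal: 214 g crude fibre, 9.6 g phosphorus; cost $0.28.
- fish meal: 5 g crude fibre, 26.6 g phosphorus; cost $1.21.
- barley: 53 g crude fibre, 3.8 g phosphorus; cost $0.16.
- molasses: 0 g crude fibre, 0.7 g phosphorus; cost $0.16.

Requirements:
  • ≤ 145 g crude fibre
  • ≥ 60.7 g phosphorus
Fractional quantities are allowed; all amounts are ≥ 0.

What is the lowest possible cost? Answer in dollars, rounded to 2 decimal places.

Let x1 = kg of oat hulls, x2 = kg of sunflower meal, x3 = kg of fish meal, x4 = kg of barley, x5 = kg of molasses.
Minimize 0.08x1 + 0.28x2 + 1.21x3 + 0.16x4 + 0.16x5 subject to:
  342x1 + 214x2 + 5x3 + 53x4 ≤ 145   (crude fibre)
  1.2x1 + 9.6x2 + 26.6x3 + 3.8x4 + 0.7x5 ≥ 60.7   (phosphorus)
  x1, x2, x3, x4, x5 ≥ 0.
The optimal basis is {sunflower meal, fish meal}; oat hulls, barley, molasses drop out. The crude fibre and phosphorus requirements are met with equality.
That vertex is x2 = 0.6296, x3 = 2.055.
Objective = 0.28·0.6296 + 1.21·2.055 = 2.6628.

$2.66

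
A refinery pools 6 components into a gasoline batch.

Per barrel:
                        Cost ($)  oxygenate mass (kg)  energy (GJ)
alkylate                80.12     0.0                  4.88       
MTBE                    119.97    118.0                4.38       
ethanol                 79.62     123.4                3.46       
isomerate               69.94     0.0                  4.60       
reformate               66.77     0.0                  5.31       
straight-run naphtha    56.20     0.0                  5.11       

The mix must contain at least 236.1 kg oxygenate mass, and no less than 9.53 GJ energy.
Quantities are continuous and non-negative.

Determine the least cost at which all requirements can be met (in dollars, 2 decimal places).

Let x1 = barrels of alkylate, x2 = barrels of MTBE, x3 = barrels of ethanol, x4 = barrels of isomerate, x5 = barrels of reformate, x6 = barrels of straight-run naphtha.
Minimize 80.12x1 + 119.97x2 + 79.62x3 + 69.94x4 + 66.77x5 + 56.2x6 with:
  118x2 + 123.4x3 ≥ 236.1   (oxygenate mass)
  4.88x1 + 4.38x2 + 3.46x3 + 4.6x4 + 5.31x5 + 5.11x6 ≥ 9.53   (energy)
  x1, x2, x3, x4, x5, x6 ≥ 0.
At the optimum only ethanol, straight-run naphtha are positive (alkylate, MTBE, isomerate, reformate = 0). The oxygenate mass and energy requirements are met with equality.
So ethanol = 1.9133 barrels, straight-run naphtha = 0.56947 barrels.
Total cost: 79.62·1.9133 + 56.2·0.56947 = 184.3412.

$184.34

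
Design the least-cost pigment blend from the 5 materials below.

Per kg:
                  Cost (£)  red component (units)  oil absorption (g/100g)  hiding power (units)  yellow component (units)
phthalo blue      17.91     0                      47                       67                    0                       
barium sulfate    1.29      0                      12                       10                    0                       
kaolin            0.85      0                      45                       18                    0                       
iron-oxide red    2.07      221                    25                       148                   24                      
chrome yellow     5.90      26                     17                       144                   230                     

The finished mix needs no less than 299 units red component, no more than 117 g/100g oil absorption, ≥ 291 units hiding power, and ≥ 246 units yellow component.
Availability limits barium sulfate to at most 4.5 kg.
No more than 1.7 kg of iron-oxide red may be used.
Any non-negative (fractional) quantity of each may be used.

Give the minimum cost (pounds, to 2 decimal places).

£8.12

Let x1 = kg of phthalo blue, x2 = kg of barium sulfate, x3 = kg of kaolin, x4 = kg of iron-oxide red, x5 = kg of chrome yellow.
Minimize 17.91x1 + 1.29x2 + 0.85x3 + 2.07x4 + 5.9x5 s.t.:
  221x4 + 26x5 ≥ 299   (red component)
  47x1 + 12x2 + 45x3 + 25x4 + 17x5 ≤ 117   (oil absorption)
  67x1 + 10x2 + 18x3 + 148x4 + 144x5 ≥ 291   (hiding power)
  24x4 + 230x5 ≥ 246   (yellow component)
  x2 ≤ 4.5
  x4 ≤ 1.7
  x1, x2, x3, x4, x5 ≥ 0.
The cheapest feasible vertex uses only iron-oxide red, chrome yellow; phthalo blue, barium sulfate, kaolin are not used. There the red component and yellow component constraints are tight.
Optimal quantities: iron-oxide red = 1.242 kg, chrome yellow = 0.9399 kg.
Hence cost = 2.07·1.242 + 5.9·0.9399 = £8.1164.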